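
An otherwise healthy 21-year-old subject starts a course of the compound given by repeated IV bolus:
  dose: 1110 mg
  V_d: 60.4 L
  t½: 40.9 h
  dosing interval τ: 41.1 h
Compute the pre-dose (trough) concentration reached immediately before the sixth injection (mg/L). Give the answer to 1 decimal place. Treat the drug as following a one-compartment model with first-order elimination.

17.7 mg/L

C₀ per dose = Dose / Vd = 1110 / 60.4 = 18.38 mg/L
k = ln2 / t½ = 0.693147 / 40.9 = 0.01695 h⁻¹
Fraction remaining after one interval: r = e^(−kτ) = e^(−0.01695 × 41.1) = 0.4983
Before dose 6, 5 doses have been given (aged 1τ, 2τ, 3τ, 4τ, 5τ).
C_trough = C₀ × (r + r² + … + r^5) = C₀ × r(1−r^5)/(1−r)
        = 18.38 × 0.4983 × (1 − 0.03072) / (1 − 0.4983) = 17.69 mg/L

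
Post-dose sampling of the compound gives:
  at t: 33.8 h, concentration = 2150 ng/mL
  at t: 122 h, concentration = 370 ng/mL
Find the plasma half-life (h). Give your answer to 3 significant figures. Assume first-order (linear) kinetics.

k = ln(C₁/C₂) / (t₂ − t₁) = ln(2150/370) / (122 − 33.8)
  = 1.760 / 88.20 = 0.01995 h⁻¹
t½ = ln2 / k = 0.693147 / 0.01995 = 34.74 h

34.7 h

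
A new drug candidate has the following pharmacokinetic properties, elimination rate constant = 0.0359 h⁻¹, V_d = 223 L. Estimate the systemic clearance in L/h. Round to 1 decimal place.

8.0 L/h

CL = k × Vd = 0.0359 × 223 = 8.006 L/h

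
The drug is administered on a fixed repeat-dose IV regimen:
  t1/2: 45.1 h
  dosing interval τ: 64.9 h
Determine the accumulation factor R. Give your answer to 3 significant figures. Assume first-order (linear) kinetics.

1.58

k = ln2 / t½ = 0.693147 / 45.1 = 0.01537 h⁻¹
e^(−kτ) = e^(−0.01537 × 64.9) = 0.3688
Accumulation ratio R = 1 / (1 − e^(−kτ)) = 1 / (1 − 0.3688) = 1.584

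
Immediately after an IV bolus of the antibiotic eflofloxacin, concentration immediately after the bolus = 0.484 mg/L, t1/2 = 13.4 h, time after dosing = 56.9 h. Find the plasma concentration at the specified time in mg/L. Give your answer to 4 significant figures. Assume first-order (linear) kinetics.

k = ln2 / t½ = 0.693147 / 13.4 = 0.05173 h⁻¹
C = C₀ · e^(−k·t) = 0.4840 × e^(−0.05173 × 56.9)
  = 0.4840 × 0.05268 = 0.02550 mg/L

0.02550 mg/L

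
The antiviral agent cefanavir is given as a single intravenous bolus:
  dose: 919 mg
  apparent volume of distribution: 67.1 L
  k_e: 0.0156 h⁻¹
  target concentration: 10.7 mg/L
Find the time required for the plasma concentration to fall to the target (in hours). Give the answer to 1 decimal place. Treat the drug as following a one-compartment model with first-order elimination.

15.8 h

C₀ = Dose / Vd = 919.0 / 67.1 = 13.70 mg/L
t = ln(C₀ / C) / k = ln(13.70 / 10.7) / 0.01560
  = ln(1.280) / 0.01560 = 0.2469 / 0.01560 = 15.83 h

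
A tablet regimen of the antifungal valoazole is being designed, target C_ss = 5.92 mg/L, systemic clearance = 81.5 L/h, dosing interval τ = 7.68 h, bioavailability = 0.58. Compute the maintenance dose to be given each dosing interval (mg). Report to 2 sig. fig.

6400 mg

At steady state, F × (Dose/τ) = Css × CL.
Dose = Css × CL × τ / F = 5.92 × 81.50 × 7.68 / 0.58 = 6389 mg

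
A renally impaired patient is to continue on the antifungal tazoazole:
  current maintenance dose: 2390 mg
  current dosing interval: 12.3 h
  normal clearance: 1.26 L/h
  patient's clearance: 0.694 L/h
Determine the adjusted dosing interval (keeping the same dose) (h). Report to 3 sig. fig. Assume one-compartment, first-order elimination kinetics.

22.3 h

To keep the same average steady-state level, dosing rate must scale with clearance.
CL ratio = 0.694 / 1.26 = 0.5508
New interval (same dose) = 12.3 / 0.5508 = 22.33 h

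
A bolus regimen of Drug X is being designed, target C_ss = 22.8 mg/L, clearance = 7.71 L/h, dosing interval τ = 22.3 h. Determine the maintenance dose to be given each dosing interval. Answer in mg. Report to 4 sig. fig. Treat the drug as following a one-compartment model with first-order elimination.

At steady state, Dose/τ = Css × CL.
Dose = Css × CL × τ = 22.8 × 7.710 × 22.3 = 3920 mg

3920 mg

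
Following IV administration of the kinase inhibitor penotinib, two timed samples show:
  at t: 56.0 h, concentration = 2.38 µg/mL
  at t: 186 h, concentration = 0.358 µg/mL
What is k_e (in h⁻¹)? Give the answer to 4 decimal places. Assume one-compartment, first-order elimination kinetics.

0.0146 h⁻¹

k = ln(C₁/C₂) / (t₂ − t₁) = ln(2.38/0.358) / (186 − 56.0)
  = 1.894 / 130.0 = 0.01457 h⁻¹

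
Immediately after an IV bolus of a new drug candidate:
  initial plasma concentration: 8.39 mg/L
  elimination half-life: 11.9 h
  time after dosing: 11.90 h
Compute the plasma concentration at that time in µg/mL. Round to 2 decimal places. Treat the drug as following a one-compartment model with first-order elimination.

k = ln2 / t½ = 0.693147 / 11.9 = 0.05825 h⁻¹
t / t½ = 11.90 / 11.9 = 1 half-lives
C = C₀ × (1/2)^1 = 8.390 × 0.5000 = 4.195 mg/L
(4.195 mg/L = 4.195 µg/mL)

4.20 µg/mL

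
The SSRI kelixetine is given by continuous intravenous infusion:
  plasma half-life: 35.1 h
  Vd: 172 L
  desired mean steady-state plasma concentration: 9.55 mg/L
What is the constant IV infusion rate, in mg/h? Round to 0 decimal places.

32 mg/h

k = ln2 / t½ = 0.693147 / 35.1 = 0.01975 h⁻¹
CL = k × Vd = 0.01975 × 172 = 3.397 L/h
At steady state, infusion rate R₀ = Css × CL = 9.55 × 3.397 = 32.44 mg/h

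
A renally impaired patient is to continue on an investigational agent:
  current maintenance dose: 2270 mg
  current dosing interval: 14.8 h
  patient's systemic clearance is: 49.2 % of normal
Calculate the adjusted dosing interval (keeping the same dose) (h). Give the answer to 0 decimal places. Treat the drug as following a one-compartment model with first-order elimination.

30 h

To keep the same average steady-state level, dosing rate must scale with clearance.
CL ratio = 49.2 / 100 = 0.4920
New interval (same dose) = 14.8 / 0.4920 = 30.08 h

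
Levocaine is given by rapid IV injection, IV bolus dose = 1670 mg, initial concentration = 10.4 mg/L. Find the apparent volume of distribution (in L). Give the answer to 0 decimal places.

161 L

Vd = Dose / C₀ = 1670 / 10.4 = 160.6 L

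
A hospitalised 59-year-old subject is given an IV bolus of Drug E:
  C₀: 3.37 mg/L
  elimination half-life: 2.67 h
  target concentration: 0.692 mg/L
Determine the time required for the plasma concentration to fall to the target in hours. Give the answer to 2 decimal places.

6.10 h

k = ln2 / t½ = 0.693147 / 2.67 = 0.2596 h⁻¹
t = ln(C₀ / C) / k = ln(3.370 / 0.692) / 0.2596
  = ln(4.870) / 0.2596 = 1.583 / 0.2596 = 6.098 h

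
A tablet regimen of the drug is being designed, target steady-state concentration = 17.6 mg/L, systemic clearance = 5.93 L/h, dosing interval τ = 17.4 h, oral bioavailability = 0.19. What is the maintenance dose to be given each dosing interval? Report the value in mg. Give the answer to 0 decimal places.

At steady state, F × (Dose/τ) = Css × CL.
Dose = Css × CL × τ / F = 17.6 × 5.930 × 17.4 / 0.19 = 9558 mg

9558 mg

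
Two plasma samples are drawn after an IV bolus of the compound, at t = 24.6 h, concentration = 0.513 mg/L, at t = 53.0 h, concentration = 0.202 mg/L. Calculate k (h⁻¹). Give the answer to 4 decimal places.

k = ln(C₁/C₂) / (t₂ − t₁) = ln(0.513/0.202) / (53.0 − 24.6)
  = 0.9320 / 28.40 = 0.03282 h⁻¹

0.0328 h⁻¹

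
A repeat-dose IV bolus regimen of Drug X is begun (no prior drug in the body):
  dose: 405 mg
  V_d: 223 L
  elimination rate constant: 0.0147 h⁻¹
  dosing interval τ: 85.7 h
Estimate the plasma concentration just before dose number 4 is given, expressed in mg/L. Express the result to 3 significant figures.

C₀ per dose = Dose / Vd = 405 / 223 = 1.816 mg/L
Fraction remaining after one interval: r = e^(−kτ) = e^(−0.01470 × 85.7) = 0.2837
Before dose 4, 3 doses have been given (aged 1τ, 2τ, 3τ).
C_trough = C₀ × (r + r² + … + r^3) = C₀ × r(1−r^3)/(1−r)
        = 1.816 × 0.2837 × (1 − 0.02283) / (1 − 0.2837) = 0.7028 mg/L

0.703 mg/L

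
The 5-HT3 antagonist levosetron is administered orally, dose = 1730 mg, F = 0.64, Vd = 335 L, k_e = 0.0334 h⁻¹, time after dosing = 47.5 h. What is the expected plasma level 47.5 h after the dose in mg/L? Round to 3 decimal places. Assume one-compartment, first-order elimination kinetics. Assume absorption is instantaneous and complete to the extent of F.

0.676 mg/L

Amount reaching circulation = F × Dose = 0.64 × 1730 = 1107 mg
C₀ = F·Dose / Vd = 1107 / 335 = 3.304 mg/L
C = C₀ · e^(−k·t) = 3.304 × e^(−0.03340 × 47.5)
  = 3.304 × 0.2046 = 0.6760 mg/L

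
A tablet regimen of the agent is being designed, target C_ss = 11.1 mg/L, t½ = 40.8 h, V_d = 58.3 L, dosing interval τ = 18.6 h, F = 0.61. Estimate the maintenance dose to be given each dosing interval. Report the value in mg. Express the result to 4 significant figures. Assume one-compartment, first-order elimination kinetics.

k = ln2 / t½ = 0.693147 / 40.8 = 0.01699 h⁻¹
CL = k × Vd = 0.01699 × 58.3 = 0.9905 L/h
At steady state, F × (Dose/τ) = Css × CL.
Dose = Css × CL × τ / F = 11.1 × 0.9905 × 18.6 / 0.61 = 335.2 mg

335.2 mg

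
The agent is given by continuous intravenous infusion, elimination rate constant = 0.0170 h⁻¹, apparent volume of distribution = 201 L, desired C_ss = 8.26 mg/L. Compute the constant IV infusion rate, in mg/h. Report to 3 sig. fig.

28.2 mg/h

CL = k × Vd = 0.01700 × 201 = 3.417 L/h
At steady state, infusion rate R₀ = Css × CL = 8.26 × 3.417 = 28.22 mg/h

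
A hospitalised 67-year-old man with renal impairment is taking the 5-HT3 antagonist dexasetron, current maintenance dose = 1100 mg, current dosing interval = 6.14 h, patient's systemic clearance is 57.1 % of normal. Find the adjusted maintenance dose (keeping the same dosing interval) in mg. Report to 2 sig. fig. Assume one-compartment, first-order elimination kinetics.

To keep the same average steady-state level, dosing rate must scale with clearance.
CL ratio = 57.1 / 100 = 0.5710
New dose (same interval) = 1100 × 0.5710 = 628.1 mg

630 mg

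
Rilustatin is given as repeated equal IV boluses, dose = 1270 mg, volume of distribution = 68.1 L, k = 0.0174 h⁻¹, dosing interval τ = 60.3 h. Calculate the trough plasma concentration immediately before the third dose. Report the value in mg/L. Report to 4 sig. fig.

8.818 mg/L

C₀ per dose = Dose / Vd = 1270 / 68.1 = 18.65 mg/L
Fraction remaining after one interval: r = e^(−kτ) = e^(−0.01740 × 60.3) = 0.3502
Before dose 3, 2 doses have been given (aged 1τ, 2τ).
C_trough = C₀ × (r + r²) = 18.65 × (0.3502 + 0.1226) = 8.818 mg/L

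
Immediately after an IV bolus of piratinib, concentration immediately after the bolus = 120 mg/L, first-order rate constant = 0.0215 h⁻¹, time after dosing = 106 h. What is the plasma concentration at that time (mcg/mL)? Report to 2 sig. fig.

12 mcg/mL

C = C₀ · e^(−k·t) = 120.0 × e^(−0.02150 × 106)
  = 120.0 × 0.1024 = 12.29 mg/L
(12.29 mg/L = 12.29 mcg/mL)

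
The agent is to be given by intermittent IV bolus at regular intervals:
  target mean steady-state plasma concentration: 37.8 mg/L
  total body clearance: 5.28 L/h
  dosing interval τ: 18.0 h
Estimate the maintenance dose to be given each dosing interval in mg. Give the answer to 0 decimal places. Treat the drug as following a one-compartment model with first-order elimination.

3593 mg

At steady state, Dose/τ = Css × CL.
Dose = Css × CL × τ = 37.8 × 5.280 × 18.0 = 3593 mg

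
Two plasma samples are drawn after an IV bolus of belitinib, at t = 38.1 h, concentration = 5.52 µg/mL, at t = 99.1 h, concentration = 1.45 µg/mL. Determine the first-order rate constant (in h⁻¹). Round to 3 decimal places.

k = ln(C₁/C₂) / (t₂ − t₁) = ln(5.52/1.45) / (99.1 − 38.1)
  = 1.337 / 61.00 = 0.02192 h⁻¹

0.022 h⁻¹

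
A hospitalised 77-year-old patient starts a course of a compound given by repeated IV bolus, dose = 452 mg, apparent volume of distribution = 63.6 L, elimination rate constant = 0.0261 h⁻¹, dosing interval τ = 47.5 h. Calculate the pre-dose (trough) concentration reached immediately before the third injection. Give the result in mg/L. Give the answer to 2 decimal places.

2.65 mg/L

C₀ per dose = Dose / Vd = 452 / 63.6 = 7.107 mg/L
Fraction remaining after one interval: r = e^(−kτ) = e^(−0.02610 × 47.5) = 0.2895
Before dose 3, 2 doses have been given (aged 1τ, 2τ).
C_trough = C₀ × (r + r²) = 7.107 × (0.2895 + 0.08381) = 2.653 mg/L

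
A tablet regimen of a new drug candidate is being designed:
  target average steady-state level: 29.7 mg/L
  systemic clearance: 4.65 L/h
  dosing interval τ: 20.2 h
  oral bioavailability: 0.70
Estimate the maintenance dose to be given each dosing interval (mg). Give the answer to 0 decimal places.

3985 mg

At steady state, F × (Dose/τ) = Css × CL.
Dose = Css × CL × τ / F = 29.7 × 4.650 × 20.2 / 0.70 = 3985 mg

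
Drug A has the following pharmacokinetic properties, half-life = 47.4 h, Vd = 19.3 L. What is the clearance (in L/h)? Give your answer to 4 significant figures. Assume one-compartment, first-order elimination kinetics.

0.2822 L/h

k = ln2 / t½ = 0.693147 / 47.4 = 0.01462 h⁻¹
CL = k × Vd = 0.01462 × 19.3 = 0.2822 L/h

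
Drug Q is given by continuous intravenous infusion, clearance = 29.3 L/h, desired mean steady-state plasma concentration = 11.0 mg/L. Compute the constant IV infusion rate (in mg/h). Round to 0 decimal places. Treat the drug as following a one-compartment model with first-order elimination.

322 mg/h

At steady state, infusion rate R₀ = Css × CL = 11.0 × 29.30 = 322.3 mg/h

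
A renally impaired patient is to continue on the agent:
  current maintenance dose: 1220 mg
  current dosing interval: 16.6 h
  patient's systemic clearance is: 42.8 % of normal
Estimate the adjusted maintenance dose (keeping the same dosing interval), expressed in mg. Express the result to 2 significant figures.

To keep the same average steady-state level, dosing rate must scale with clearance.
CL ratio = 42.8 / 100 = 0.4280
New dose (same interval) = 1220 × 0.4280 = 522.2 mg

520 mg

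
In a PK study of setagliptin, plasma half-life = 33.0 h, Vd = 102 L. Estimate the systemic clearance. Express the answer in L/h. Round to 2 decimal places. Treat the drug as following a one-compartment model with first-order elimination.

k = ln2 / t½ = 0.693147 / 33.0 = 0.02100 h⁻¹
CL = k × Vd = 0.02100 × 102 = 2.142 L/h

2.14 L/h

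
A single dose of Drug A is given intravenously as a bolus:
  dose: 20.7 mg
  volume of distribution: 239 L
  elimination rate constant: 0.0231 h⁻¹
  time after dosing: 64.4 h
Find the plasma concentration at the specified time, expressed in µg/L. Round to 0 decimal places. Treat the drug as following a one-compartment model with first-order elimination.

20 µg/L

C₀ = Dose / Vd = 20.70 / 239 = 0.08661 mg/L
C = C₀ · e^(−k·t) = 0.08661 × e^(−0.02310 × 64.4)
  = 0.08661 × 0.2259 = 0.01957 mg/L
Convert: 0.01957 mg/L × 1000 = 19.57 µg/L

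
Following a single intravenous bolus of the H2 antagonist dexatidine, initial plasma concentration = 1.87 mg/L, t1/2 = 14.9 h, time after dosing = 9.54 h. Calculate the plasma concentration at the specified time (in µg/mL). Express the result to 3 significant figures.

1.20 µg/mL

k = ln2 / t½ = 0.693147 / 14.9 = 0.04652 h⁻¹
C = C₀ · e^(−k·t) = 1.870 × e^(−0.04652 × 9.54)
  = 1.870 × 0.6416 = 1.200 mg/L
(1.200 mg/L = 1.200 µg/mL)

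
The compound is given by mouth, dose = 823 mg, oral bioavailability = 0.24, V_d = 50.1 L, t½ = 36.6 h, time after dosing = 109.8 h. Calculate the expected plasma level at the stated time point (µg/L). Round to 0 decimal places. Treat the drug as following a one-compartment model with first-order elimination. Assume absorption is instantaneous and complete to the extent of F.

Amount reaching circulation = F × Dose = 0.24 × 823.0 = 197.5 mg
C₀ = F·Dose / Vd = 197.5 / 50.1 = 3.942 mg/L
k = ln2 / t½ = 0.693147 / 36.6 = 0.01894 h⁻¹
t / t½ = 109.8 / 36.6 = 3 half-lives
C = C₀ × (1/2)^3 = 3.942 × 0.1250 = 0.4928 mg/L
Convert: 0.4928 mg/L × 1000 = 492.8 µg/L

493 µg/L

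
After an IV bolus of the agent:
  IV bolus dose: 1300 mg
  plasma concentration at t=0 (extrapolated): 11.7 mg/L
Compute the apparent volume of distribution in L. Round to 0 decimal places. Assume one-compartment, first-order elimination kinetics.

Vd = Dose / C₀ = 1300 / 11.7 = 111.1 L

111 L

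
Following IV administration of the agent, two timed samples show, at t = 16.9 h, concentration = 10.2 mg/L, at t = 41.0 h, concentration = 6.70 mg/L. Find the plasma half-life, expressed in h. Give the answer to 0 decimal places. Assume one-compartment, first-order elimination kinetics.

40 h

k = ln(C₁/C₂) / (t₂ − t₁) = ln(10.2/6.70) / (41.0 − 16.9)
  = 0.4203 / 24.10 = 0.01744 h⁻¹
t½ = ln2 / k = 0.693147 / 0.01744 = 39.74 h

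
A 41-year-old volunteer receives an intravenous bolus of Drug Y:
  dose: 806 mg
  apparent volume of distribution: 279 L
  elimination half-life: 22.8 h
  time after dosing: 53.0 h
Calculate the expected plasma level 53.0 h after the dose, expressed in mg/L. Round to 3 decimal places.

0.577 mg/L

C₀ = Dose / Vd = 806.0 / 279 = 2.889 mg/L
k = ln2 / t½ = 0.693147 / 22.8 = 0.03040 h⁻¹
C = C₀ · e^(−k·t) = 2.889 × e^(−0.03040 × 53.0)
  = 2.889 × 0.1996 = 0.5766 mg/L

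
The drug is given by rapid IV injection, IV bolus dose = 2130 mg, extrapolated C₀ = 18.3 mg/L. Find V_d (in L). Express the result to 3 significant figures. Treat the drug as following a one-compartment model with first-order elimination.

116 L

Vd = Dose / C₀ = 2130 / 18.3 = 116.4 L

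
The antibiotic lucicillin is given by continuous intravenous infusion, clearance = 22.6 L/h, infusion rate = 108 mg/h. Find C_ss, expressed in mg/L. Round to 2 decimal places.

At steady state Css = R₀ / CL = 108 / 22.60 = 4.779 mg/L

4.78 mg/L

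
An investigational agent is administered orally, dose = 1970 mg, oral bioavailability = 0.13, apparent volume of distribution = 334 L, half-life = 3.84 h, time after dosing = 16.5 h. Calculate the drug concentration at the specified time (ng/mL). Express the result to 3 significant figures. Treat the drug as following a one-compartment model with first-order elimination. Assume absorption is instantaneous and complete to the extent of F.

Amount reaching circulation = F × Dose = 0.13 × 1970 = 256.1 mg
C₀ = F·Dose / Vd = 256.1 / 334 = 0.7668 mg/L
k = ln2 / t½ = 0.693147 / 3.84 = 0.1805 h⁻¹
C = C₀ · e^(−k·t) = 0.7668 × e^(−0.1805 × 16.5)
  = 0.7668 × 0.05088 = 0.03901 mg/L
Convert: 0.03901 mg/L × 1000 = 39.01 ng/mL

39.0 ng/mL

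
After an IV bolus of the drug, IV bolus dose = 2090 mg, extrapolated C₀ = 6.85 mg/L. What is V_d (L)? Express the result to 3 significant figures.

305 L

Vd = Dose / C₀ = 2090 / 6.85 = 305.1 L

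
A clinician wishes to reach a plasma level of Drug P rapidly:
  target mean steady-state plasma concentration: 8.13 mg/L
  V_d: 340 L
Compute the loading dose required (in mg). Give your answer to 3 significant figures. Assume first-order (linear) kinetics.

2760 mg

LD = Css × Vd = 8.13 × 340 = 2764 mg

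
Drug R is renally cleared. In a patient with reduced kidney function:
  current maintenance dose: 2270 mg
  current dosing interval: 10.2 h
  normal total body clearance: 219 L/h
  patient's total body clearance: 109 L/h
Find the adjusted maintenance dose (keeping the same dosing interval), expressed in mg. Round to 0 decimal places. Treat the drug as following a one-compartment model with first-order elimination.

To keep the same average steady-state level, dosing rate must scale with clearance.
CL ratio = 109 / 219 = 0.4977
New dose (same interval) = 2270 × 0.4977 = 1130 mg

1130 mg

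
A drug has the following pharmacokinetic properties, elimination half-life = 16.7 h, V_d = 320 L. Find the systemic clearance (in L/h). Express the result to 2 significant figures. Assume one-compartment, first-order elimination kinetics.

k = ln2 / t½ = 0.693147 / 16.7 = 0.04151 h⁻¹
CL = k × Vd = 0.04151 × 320 = 13.28 L/h

13 L/h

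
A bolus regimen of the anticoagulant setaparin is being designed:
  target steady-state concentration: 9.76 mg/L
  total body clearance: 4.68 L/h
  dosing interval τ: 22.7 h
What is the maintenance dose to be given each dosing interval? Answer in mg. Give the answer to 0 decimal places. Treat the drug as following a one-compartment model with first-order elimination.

At steady state, Dose/τ = Css × CL.
Dose = Css × CL × τ = 9.76 × 4.680 × 22.7 = 1037 mg

1037 mg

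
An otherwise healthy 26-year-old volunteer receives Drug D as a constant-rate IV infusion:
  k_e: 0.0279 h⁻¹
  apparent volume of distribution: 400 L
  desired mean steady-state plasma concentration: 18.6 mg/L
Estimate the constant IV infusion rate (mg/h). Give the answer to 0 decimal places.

208 mg/h

CL = k × Vd = 0.02790 × 400 = 11.16 L/h
At steady state, infusion rate R₀ = Css × CL = 18.6 × 11.16 = 207.6 mg/h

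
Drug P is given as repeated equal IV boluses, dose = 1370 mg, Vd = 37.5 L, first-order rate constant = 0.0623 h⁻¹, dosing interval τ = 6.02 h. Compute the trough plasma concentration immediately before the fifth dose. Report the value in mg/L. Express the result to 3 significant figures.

62.4 mg/L

C₀ per dose = Dose / Vd = 1370 / 37.5 = 36.53 mg/L
Fraction remaining after one interval: r = e^(−kτ) = e^(−0.06230 × 6.02) = 0.6873
Before dose 5, 4 doses have been given (aged 1τ, 2τ, 3τ, 4τ).
C_trough = C₀ × (r + r² + … + r^4) = C₀ × r(1−r^4)/(1−r)
        = 36.53 × 0.6873 × (1 − 0.2231) / (1 − 0.6873) = 62.38 mg/L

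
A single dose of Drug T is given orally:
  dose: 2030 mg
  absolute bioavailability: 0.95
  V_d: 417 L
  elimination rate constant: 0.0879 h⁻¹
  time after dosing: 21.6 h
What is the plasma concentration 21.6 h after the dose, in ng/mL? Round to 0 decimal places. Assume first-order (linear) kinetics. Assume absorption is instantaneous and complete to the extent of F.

Amount reaching circulation = F × Dose = 0.95 × 2030 = 1929 mg
C₀ = F·Dose / Vd = 1929 / 417 = 4.626 mg/L
C = C₀ · e^(−k·t) = 4.626 × e^(−0.08790 × 21.6)
  = 4.626 × 0.1498 = 0.6930 mg/L
Convert: 0.6930 mg/L × 1000 = 693.0 ng/mL

693 ng/mL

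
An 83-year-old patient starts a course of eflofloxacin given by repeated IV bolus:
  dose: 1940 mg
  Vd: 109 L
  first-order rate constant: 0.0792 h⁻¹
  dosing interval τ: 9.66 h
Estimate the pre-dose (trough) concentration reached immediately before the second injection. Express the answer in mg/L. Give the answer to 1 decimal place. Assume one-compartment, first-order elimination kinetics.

C₀ per dose = Dose / Vd = 1940 / 109 = 17.80 mg/L
Fraction remaining after one interval: r = e^(−kτ) = e^(−0.07920 × 9.66) = 0.4653
Before dose 2, 1 dose has been given (aged 1τ).
C_trough = C₀ × r = 17.80 × 0.4653 = 8.282 mg/L

8.3 mg/L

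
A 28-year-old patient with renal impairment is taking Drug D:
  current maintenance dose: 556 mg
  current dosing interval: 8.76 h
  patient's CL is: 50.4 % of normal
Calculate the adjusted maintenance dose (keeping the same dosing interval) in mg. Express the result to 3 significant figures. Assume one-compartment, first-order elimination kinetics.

To keep the same average steady-state level, dosing rate must scale with clearance.
CL ratio = 50.4 / 100 = 0.5040
New dose (same interval) = 556 × 0.5040 = 280.2 mg

280 mg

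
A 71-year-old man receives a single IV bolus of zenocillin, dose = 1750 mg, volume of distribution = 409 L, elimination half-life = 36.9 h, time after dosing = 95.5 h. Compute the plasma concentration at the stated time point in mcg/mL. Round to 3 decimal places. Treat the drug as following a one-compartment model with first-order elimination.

0.712 mcg/mL

C₀ = Dose / Vd = 1750 / 409 = 4.279 mg/L
k = ln2 / t½ = 0.693147 / 36.9 = 0.01878 h⁻¹
C = C₀ · e^(−k·t) = 4.279 × e^(−0.01878 × 95.5)
  = 4.279 × 0.1664 = 0.7120 mg/L
(0.7120 mg/L = 0.7120 mcg/mL)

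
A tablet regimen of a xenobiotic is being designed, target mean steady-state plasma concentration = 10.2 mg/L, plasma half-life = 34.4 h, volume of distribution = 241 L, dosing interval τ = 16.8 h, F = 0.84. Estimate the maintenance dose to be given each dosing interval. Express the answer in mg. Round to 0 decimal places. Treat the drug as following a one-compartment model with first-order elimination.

k = ln2 / t½ = 0.693147 / 34.4 = 0.02015 h⁻¹
CL = k × Vd = 0.02015 × 241 = 4.856 L/h
At steady state, F × (Dose/τ) = Css × CL.
Dose = Css × CL × τ / F = 10.2 × 4.856 × 16.8 / 0.84 = 990.6 mg

991 mg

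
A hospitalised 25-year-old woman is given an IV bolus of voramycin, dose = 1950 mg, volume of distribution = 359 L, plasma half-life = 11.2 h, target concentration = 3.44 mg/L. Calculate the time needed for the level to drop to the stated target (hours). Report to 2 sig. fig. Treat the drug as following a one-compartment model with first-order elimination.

C₀ = Dose / Vd = 1950 / 359 = 5.432 mg/L
k = ln2 / t½ = 0.693147 / 11.2 = 0.06189 h⁻¹
t = ln(C₀ / C) / k = ln(5.432 / 3.44) / 0.06189
  = ln(1.579) / 0.06189 = 0.4568 / 0.06189 = 7.381 h

7.4 h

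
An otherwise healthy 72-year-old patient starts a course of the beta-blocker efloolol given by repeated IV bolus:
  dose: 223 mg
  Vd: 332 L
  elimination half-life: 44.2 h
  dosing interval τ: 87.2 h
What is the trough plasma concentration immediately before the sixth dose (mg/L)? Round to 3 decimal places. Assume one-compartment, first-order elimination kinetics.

C₀ per dose = Dose / Vd = 223 / 332 = 0.6717 mg/L
k = ln2 / t½ = 0.693147 / 44.2 = 0.01568 h⁻¹
Fraction remaining after one interval: r = e^(−kτ) = e^(−0.01568 × 87.2) = 0.2548
Before dose 6, 5 doses have been given (aged 1τ, 2τ, 3τ, 4τ, 5τ).
C_trough = C₀ × (r + r² + … + r^5) = C₀ × r(1−r^5)/(1−r)
        = 0.6717 × 0.2548 × (1 − 0.001074) / (1 − 0.2548) = 0.2294 mg/L

0.229 mg/L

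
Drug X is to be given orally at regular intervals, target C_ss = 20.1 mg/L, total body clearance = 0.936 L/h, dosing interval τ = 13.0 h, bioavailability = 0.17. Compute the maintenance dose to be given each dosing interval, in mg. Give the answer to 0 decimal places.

1439 mg

At steady state, F × (Dose/τ) = Css × CL.
Dose = Css × CL × τ / F = 20.1 × 0.9360 × 13.0 / 0.17 = 1439 mg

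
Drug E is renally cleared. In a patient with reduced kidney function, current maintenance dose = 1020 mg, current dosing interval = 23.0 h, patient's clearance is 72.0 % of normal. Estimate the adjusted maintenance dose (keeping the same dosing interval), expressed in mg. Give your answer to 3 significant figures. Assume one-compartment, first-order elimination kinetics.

734 mg

To keep the same average steady-state level, dosing rate must scale with clearance.
CL ratio = 72.0 / 100 = 0.7200
New dose (same interval) = 1020 × 0.7200 = 734.4 mg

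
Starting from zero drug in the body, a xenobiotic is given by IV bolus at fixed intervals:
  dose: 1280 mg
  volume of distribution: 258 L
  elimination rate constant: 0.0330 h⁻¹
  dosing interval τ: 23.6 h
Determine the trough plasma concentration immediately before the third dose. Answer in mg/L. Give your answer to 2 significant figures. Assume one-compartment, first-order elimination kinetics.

3.3 mg/L

C₀ per dose = Dose / Vd = 1280 / 258 = 4.961 mg/L
Fraction remaining after one interval: r = e^(−kτ) = e^(−0.03300 × 23.6) = 0.4590
Before dose 3, 2 doses have been given (aged 1τ, 2τ).
C_trough = C₀ × (r + r²) = 4.961 × (0.4590 + 0.2107) = 3.322 mg/L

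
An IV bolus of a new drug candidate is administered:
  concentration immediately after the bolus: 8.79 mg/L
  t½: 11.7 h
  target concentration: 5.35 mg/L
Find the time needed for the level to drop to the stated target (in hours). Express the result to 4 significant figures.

k = ln2 / t½ = 0.693147 / 11.7 = 0.05924 h⁻¹
t = ln(C₀ / C) / k = ln(8.790 / 5.35) / 0.05924
  = ln(1.643) / 0.05924 = 0.4965 / 0.05924 = 8.381 h

8.381 h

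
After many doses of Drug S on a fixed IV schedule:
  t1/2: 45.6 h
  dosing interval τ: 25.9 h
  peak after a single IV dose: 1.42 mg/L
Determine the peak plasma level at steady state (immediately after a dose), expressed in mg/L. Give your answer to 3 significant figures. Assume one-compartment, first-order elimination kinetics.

k = ln2 / t½ = 0.693147 / 45.6 = 0.01520 h⁻¹
e^(−kτ) = e^(−0.01520 × 25.9) = 0.6746
Accumulation ratio R = 1 / (1 − e^(−kτ)) = 1 / (1 − 0.6746) = 3.073
Steady-state peak = C₀ × R = 1.42 × 3.073 = 4.364 mg/L

4.36 mg/L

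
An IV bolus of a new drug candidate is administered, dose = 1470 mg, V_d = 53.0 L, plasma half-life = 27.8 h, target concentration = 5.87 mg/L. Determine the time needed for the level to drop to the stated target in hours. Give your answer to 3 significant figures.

62.3 h

C₀ = Dose / Vd = 1470 / 53.0 = 27.74 mg/L
k = ln2 / t½ = 0.693147 / 27.8 = 0.02493 h⁻¹
t = ln(C₀ / C) / k = ln(27.74 / 5.87) / 0.02493
  = ln(4.726) / 0.02493 = 1.553 / 0.02493 = 62.29 h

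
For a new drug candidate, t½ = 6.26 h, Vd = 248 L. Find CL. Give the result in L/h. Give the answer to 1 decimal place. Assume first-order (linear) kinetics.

27.5 L/h

k = ln2 / t½ = 0.693147 / 6.26 = 0.1107 h⁻¹
CL = k × Vd = 0.1107 × 248 = 27.45 L/h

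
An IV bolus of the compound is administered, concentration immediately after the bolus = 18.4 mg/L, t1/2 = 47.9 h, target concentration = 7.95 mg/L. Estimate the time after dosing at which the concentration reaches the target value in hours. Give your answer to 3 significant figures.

58.0 h

k = ln2 / t½ = 0.693147 / 47.9 = 0.01447 h⁻¹
t = ln(C₀ / C) / k = ln(18.40 / 7.95) / 0.01447
  = ln(2.314) / 0.01447 = 0.8390 / 0.01447 = 57.98 h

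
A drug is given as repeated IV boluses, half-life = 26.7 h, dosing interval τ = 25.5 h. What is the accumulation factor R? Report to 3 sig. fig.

k = ln2 / t½ = 0.693147 / 26.7 = 0.02596 h⁻¹
e^(−kτ) = e^(−0.02596 × 25.5) = 0.5158
Accumulation ratio R = 1 / (1 − e^(−kτ)) = 1 / (1 − 0.5158) = 2.065

2.07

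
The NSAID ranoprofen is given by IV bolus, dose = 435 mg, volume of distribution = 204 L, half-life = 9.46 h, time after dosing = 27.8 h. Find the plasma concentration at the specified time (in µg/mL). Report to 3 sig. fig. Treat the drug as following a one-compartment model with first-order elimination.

C₀ = Dose / Vd = 435.0 / 204 = 2.132 mg/L
k = ln2 / t½ = 0.693147 / 9.46 = 0.07327 h⁻¹
C = C₀ · e^(−k·t) = 2.132 × e^(−0.07327 × 27.8)
  = 2.132 × 0.1304 = 0.2780 mg/L
(0.2780 mg/L = 0.2780 µg/mL)

0.278 µg/mL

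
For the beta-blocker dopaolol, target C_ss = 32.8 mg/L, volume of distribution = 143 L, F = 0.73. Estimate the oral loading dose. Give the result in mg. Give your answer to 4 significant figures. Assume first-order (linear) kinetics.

LD = Css × Vd / F = 32.8 × 143 / 0.73 = 6425 mg

6425 mg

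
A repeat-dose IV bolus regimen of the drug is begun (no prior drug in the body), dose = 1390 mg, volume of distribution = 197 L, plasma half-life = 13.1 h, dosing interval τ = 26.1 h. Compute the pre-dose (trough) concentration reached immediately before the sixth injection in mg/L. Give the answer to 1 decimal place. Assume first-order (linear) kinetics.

C₀ per dose = Dose / Vd = 1390 / 197 = 7.056 mg/L
k = ln2 / t½ = 0.693147 / 13.1 = 0.05291 h⁻¹
Fraction remaining after one interval: r = e^(−kτ) = e^(−0.05291 × 26.1) = 0.2513
Before dose 6, 5 doses have been given (aged 1τ, 2τ, 3τ, 4τ, 5τ).
C_trough = C₀ × (r + r² + … + r^5) = C₀ × r(1−r^5)/(1−r)
        = 7.056 × 0.2513 × (1 − 0.001002) / (1 − 0.2513) = 2.366 mg/L

2.4 mg/L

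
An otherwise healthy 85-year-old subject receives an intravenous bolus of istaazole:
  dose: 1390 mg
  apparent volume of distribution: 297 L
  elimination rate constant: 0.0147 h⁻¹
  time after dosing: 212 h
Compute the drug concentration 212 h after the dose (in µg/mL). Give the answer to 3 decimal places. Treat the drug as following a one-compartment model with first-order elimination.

C₀ = Dose / Vd = 1390 / 297 = 4.680 mg/L
C = C₀ · e^(−k·t) = 4.680 × e^(−0.01470 × 212)
  = 4.680 × 0.04432 = 0.2074 mg/L
(0.2074 mg/L = 0.2074 µg/mL)

0.207 µg/mL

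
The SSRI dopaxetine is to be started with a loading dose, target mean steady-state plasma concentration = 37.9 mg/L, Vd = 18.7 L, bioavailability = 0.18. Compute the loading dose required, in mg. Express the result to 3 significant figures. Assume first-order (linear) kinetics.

3940 mg

LD = Css × Vd / F = 37.9 × 18.7 / 0.18 = 3937 mg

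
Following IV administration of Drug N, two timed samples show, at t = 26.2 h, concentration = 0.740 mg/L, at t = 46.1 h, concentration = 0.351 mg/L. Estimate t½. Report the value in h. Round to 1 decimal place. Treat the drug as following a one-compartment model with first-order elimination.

18.5 h

k = ln(C₁/C₂) / (t₂ − t₁) = ln(0.740/0.351) / (46.1 − 26.2)
  = 0.7459 / 19.90 = 0.03748 h⁻¹
t½ = ln2 / k = 0.693147 / 0.03748 = 18.49 h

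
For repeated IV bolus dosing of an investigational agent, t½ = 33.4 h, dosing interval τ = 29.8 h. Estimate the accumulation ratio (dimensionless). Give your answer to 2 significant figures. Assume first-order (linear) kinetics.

2.2

k = ln2 / t½ = 0.693147 / 33.4 = 0.02075 h⁻¹
e^(−kτ) = e^(−0.02075 × 29.8) = 0.5388
Accumulation ratio R = 1 / (1 − e^(−kτ)) = 1 / (1 − 0.5388) = 2.168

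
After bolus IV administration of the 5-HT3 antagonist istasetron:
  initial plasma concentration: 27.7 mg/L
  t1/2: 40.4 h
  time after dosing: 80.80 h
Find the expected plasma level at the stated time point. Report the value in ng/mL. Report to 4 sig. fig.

k = ln2 / t½ = 0.693147 / 40.4 = 0.01716 h⁻¹
t / t½ = 80.80 / 40.4 = 2 half-lives
C = C₀ × (1/2)^2 = 27.70 × 0.2500 = 6.925 mg/L
Convert: 6.925 mg/L × 1000 = 6925 ng/mL

6925 ng/mL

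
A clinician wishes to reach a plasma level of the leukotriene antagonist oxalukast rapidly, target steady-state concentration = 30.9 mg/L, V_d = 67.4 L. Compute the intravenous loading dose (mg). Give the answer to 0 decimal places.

LD = Css × Vd = 30.9 × 67.4 = 2083 mg

2083 mg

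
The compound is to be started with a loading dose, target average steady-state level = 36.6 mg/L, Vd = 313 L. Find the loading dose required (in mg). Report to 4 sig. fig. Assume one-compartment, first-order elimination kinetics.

11460 mg

LD = Css × Vd = 36.6 × 313 = 11460 mg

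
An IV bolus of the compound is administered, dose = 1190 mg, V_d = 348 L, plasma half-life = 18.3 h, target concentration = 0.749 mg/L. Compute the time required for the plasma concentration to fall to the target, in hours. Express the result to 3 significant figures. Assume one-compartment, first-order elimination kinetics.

40.1 h

C₀ = Dose / Vd = 1190 / 348 = 3.420 mg/L
k = ln2 / t½ = 0.693147 / 18.3 = 0.03788 h⁻¹
t = ln(C₀ / C) / k = ln(3.420 / 0.749) / 0.03788
  = ln(4.566) / 0.03788 = 1.519 / 0.03788 = 40.10 h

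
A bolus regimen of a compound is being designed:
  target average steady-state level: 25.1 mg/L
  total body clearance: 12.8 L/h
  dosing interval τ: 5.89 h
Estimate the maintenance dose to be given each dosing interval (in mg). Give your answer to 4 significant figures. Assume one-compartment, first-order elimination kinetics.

At steady state, Dose/τ = Css × CL.
Dose = Css × CL × τ = 25.1 × 12.80 × 5.89 = 1892 mg

1892 mg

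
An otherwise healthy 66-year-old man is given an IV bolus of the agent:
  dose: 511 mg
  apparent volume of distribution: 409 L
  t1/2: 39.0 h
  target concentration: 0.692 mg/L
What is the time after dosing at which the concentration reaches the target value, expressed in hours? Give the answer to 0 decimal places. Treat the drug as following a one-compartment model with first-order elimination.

C₀ = Dose / Vd = 511.0 / 409 = 1.249 mg/L
k = ln2 / t½ = 0.693147 / 39.0 = 0.01777 h⁻¹
t = ln(C₀ / C) / k = ln(1.249 / 0.692) / 0.01777
  = ln(1.805) / 0.01777 = 0.5906 / 0.01777 = 33.24 h

33 h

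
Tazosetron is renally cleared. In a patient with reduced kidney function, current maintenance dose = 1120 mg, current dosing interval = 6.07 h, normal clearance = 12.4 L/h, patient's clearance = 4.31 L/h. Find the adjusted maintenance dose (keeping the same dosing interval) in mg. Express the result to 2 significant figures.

To keep the same average steady-state level, dosing rate must scale with clearance.
CL ratio = 4.31 / 12.4 = 0.3476
New dose (same interval) = 1120 × 0.3476 = 389.3 mg

390 mg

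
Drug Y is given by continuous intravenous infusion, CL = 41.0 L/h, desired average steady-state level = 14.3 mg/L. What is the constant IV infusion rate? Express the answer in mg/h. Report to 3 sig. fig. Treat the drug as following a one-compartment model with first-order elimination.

586 mg/h

At steady state, infusion rate R₀ = Css × CL = 14.3 × 41.00 = 586.3 mg/h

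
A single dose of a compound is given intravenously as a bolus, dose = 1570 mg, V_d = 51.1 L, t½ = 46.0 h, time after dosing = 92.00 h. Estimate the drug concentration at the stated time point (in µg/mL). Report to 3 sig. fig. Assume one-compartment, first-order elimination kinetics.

C₀ = Dose / Vd = 1570 / 51.1 = 30.72 mg/L
k = ln2 / t½ = 0.693147 / 46.0 = 0.01507 h⁻¹
t / t½ = 92.00 / 46.0 = 2 half-lives
C = C₀ × (1/2)^2 = 30.72 × 0.2500 = 7.680 mg/L
(7.680 mg/L = 7.680 µg/mL)

7.68 µg/mL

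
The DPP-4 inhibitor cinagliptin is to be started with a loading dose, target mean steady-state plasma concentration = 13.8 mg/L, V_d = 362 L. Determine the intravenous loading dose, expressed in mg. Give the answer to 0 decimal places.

LD = Css × Vd = 13.8 × 362 = 4996 mg

4996 mg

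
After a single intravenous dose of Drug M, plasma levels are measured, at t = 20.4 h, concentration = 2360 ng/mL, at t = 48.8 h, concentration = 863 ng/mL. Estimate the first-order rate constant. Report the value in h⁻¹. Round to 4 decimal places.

k = ln(C₁/C₂) / (t₂ − t₁) = ln(2360/863) / (48.8 − 20.4)
  = 1.006 / 28.40 = 0.03542 h⁻¹

0.0354 h⁻¹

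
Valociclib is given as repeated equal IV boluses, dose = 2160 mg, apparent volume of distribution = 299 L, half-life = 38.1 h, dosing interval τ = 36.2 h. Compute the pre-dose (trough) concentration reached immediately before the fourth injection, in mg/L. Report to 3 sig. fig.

C₀ per dose = Dose / Vd = 2160 / 299 = 7.224 mg/L
k = ln2 / t½ = 0.693147 / 38.1 = 0.01819 h⁻¹
Fraction remaining after one interval: r = e^(−kτ) = e^(−0.01819 × 36.2) = 0.5176
Before dose 4, 3 doses have been given (aged 1τ, 2τ, 3τ).
C_trough = C₀ × (r + r² + … + r^3) = C₀ × r(1−r^3)/(1−r)
        = 7.224 × 0.5176 × (1 − 0.1387) / (1 − 0.5176) = 6.676 mg/L

6.68 mg/L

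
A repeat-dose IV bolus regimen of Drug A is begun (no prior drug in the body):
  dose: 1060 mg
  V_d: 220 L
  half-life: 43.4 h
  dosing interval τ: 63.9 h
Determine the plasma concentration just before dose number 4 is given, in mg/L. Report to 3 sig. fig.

C₀ per dose = Dose / Vd = 1060 / 220 = 4.818 mg/L
k = ln2 / t½ = 0.693147 / 43.4 = 0.01597 h⁻¹
Fraction remaining after one interval: r = e^(−kτ) = e^(−0.01597 × 63.9) = 0.3604
Before dose 4, 3 doses have been given (aged 1τ, 2τ, 3τ).
C_trough = C₀ × (r + r² + … + r^3) = C₀ × r(1−r^3)/(1−r)
        = 4.818 × 0.3604 × (1 − 0.04681) / (1 − 0.3604) = 2.588 mg/L

2.59 mg/L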